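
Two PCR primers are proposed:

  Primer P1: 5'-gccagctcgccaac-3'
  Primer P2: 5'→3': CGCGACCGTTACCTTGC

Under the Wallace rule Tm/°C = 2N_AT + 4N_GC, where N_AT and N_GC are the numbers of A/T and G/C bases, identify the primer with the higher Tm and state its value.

Primer P1: A+T=4, G+C=10 → Tm = 2(4)+4(10) = 48°C
Primer P2: A+T=6, G+C=11 → Tm = 2(6)+4(11) = 56°C
48°C vs 56°C → primer P2 is higher.

Primer P2, 56°C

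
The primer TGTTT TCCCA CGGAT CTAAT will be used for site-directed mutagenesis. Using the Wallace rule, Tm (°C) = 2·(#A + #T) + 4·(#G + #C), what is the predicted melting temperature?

56°C

Counting bases: A=4, G=3, C=5, T=8
So N_AT = 12 and N_GC = 8.
Tm = 2(12) + 4(8) = 24 + 32 = 56°C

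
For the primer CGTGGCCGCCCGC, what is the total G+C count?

Base counts: C=7, A=0, T=1, G=5
G+C = 5 + 7 = 12

12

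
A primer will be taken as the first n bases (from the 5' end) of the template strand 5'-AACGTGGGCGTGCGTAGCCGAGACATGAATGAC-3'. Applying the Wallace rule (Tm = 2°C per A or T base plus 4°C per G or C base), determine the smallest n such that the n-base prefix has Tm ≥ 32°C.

n = 10

First 9 bases: AACGTGGGC → Tm = 30°C (< 32°C)
First 10 bases: AACGTGGGCG → Tm = 34°C (≥ 32°C)
Since every base adds ≥2°C, Tm only increases with n, so the threshold is first crossed at n = 10.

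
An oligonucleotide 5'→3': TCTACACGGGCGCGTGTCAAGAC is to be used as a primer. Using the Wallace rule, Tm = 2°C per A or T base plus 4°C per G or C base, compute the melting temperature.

T=4, C=7, G=7, A=5
A+T = 9, G+C = 14
Tm = 4·14 + 2·9 = 56 + 18 = 74°C

74°C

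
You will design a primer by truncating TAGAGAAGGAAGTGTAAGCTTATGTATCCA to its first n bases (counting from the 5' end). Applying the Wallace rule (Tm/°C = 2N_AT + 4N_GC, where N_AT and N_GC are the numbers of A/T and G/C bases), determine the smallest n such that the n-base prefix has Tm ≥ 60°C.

First 21 bases: TAGAGAAGGAAGTGTAAGCTT → Tm = 58°C (< 60°C)
First 22 bases: TAGAGAAGGAAGTGTAAGCTTA → Tm = 60°C (≥ 60°C)
Each additional base adds 2°C (A/T) or 4°C (G/C), so Tm is non-decreasing in n; n = 22 is the first length to reach 60°C.

n = 22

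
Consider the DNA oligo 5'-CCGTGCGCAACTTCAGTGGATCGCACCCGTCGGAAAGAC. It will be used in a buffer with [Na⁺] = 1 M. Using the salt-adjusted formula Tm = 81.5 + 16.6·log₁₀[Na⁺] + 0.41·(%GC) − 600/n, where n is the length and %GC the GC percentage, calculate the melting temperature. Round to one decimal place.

91.3°C

Length n = 39. Scanning the sequence gives C=13, T=6, A=9, G=11.
G+C = 24, so %GC = 24/39 × 100 = 61.538%
Salt term: 16.6 × (0) = 0
GC term: 0.41 × 61.538 = 25.231; length term: −600/39 = −15.385
Tm = 81.5 + (0) + 25.231 − 15.385 = 91.346 → 91.3°C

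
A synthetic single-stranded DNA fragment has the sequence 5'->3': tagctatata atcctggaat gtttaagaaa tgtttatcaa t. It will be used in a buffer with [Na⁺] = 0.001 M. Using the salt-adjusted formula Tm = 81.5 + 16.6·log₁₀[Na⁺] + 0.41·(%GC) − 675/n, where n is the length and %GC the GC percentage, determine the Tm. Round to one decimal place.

25.2°C

Length n = 41. Scanning the sequence gives C=4, A=15, G=6, T=16.
G+C = 10, so %GC = 10/41 × 100 = 24.39%
Salt term: 16.6 × (-3) = -49.8
GC term: 0.41 × 24.39 = 10; length term: −675/41 = −16.463
Tm = 81.5 + (-49.8) + 10 − 16.463 = 25.237 → 25.2°C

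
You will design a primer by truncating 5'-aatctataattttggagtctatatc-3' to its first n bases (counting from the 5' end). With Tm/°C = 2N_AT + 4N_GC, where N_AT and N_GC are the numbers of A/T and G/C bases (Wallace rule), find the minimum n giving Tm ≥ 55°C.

First 22 bases: AATCTATAATTTTGGAGTCTAT → Tm = 54°C (< 55°C)
First 23 bases: AATCTATAATTTTGGAGTCTATA → Tm = 56°C (≥ 55°C)
Each additional base adds 2°C (A/T) or 4°C (G/C), so Tm is non-decreasing in n; n = 23 is the first length to reach 55°C.

n = 23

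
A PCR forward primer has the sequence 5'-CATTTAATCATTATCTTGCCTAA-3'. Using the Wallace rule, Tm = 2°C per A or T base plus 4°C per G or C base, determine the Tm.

A=7, C=5, T=10, G=1
A+T = 17, G+C = 6
Tm = 2(17) + 4(6) = 34 + 24 = 58°C

58°C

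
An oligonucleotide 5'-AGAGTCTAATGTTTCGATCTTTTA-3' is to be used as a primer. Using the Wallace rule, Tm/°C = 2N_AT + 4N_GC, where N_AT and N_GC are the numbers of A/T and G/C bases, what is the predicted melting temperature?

C=3, T=11, G=4, A=6
A+T = 17, G+C = 7
Tm = 2×17 + 4×7 = 62°C

62°C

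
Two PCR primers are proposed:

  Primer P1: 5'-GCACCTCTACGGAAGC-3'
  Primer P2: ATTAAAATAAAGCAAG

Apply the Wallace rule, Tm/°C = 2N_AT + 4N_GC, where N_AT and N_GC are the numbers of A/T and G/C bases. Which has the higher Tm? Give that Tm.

Primer P1: A+T=6, G+C=10 → Tm = 2(6)+4(10) = 52°C
Primer P2: A+T=13, G+C=3 → Tm = 2(13)+4(3) = 38°C
52°C vs 38°C → primer P1 is higher.

Primer P1, 52°C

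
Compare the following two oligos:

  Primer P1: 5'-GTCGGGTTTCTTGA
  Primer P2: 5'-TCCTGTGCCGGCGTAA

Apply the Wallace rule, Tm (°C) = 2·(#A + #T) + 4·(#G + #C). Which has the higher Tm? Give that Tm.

Primer P1: A+T=7, G+C=7 → Tm = 2(7)+4(7) = 42°C
Primer P2: A+T=6, G+C=10 → Tm = 2(6)+4(10) = 52°C
42°C vs 52°C → primer P2 is higher.

Primer P2, 52°C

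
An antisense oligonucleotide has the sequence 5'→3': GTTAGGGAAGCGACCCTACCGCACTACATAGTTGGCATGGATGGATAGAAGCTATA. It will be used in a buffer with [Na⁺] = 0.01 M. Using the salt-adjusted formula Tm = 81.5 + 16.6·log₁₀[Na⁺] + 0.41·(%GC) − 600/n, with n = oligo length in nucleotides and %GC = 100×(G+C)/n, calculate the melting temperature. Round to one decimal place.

Length n = 56. Scanning the sequence gives G=16, C=11, A=17, T=12.
G+C = 27, so %GC = 27/56 × 100 = 48.214%
Salt term: 16.6 × (-2) = -33.2
GC term: 0.41 × 48.214 = 19.768; length term: −600/56 = −10.714
Tm = 81.5 + (-33.2) + 19.768 − 10.714 = 57.354 → 57.4°C

57.4°C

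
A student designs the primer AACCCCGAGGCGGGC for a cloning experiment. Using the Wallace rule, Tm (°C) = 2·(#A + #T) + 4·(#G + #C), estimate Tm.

54°C

Counting bases: C=6, T=0, G=6, A=3
So N_AT = 3 and N_GC = 12.
Tm = 4·12 + 2·3 = 48 + 6 = 54°C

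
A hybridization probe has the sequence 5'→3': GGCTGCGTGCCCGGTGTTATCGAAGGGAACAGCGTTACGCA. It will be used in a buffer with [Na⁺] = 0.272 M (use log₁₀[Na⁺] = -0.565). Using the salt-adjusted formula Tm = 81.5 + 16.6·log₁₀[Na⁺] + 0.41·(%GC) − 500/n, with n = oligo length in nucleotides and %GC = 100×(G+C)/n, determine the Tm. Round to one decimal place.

Length n = 41. T=8, A=8, C=10, G=15
G+C = 25, so %GC = 25/41 × 100 = 60.976%
Salt term: 16.6 × (-0.565) = -9.379
GC term: 0.41 × 60.976 = 25; length term: −500/41 = −12.195
Tm = 81.5 + (-9.379) + 25 − 12.195 = 84.926 → 84.9°C

84.9°C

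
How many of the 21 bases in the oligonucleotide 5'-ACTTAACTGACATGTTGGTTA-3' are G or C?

Counting bases: A=6, T=8, G=4, C=3
G+C = 4 + 3 = 7

7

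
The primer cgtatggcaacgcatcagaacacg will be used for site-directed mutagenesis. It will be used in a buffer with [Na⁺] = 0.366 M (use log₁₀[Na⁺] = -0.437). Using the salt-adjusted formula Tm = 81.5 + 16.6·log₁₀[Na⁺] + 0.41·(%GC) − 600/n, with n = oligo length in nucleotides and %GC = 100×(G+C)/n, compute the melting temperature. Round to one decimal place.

Length n = 24. Scanning the sequence gives G=6, C=7, T=3, A=8.
G+C = 13, so %GC = 13/24 × 100 = 54.167%
Salt term: 16.6 × (-0.437) = -7.254
GC term: 0.41 × 54.167 = 22.208; length term: −600/24 = −25
Tm = 81.5 + (-7.254) + 22.208 − 25 = 71.454 → 71.5°C

71.5°C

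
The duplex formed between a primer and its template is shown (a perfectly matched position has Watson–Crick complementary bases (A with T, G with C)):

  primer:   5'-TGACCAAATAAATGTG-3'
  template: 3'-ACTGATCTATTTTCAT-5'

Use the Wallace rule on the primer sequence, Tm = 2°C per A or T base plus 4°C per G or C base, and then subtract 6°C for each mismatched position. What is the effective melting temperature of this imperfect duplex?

Primer base counts: A=7, T=4, G=3, C=2 → A+T=11, G+C=5
Perfect-match Tm = 2(11) + 4(5) = 22 + 20 = 42°C
Mismatches (positions where the bases are not complementary): 4 (at positions 5, 7, 13, 16)
Effective Tm = 42 − 4×6 = 42 − 24 = 18°C

18°C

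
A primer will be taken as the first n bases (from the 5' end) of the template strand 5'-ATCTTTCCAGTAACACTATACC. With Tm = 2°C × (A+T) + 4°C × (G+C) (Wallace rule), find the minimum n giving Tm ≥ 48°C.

First 17 bases: ATCTTTCCAGTAACACT → Tm = 46°C (< 48°C)
First 18 bases: ATCTTTCCAGTAACACTA → Tm = 48°C (≥ 48°C)
Since every base adds ≥2°C, Tm only increases with n, so the threshold is first crossed at n = 18.

n = 18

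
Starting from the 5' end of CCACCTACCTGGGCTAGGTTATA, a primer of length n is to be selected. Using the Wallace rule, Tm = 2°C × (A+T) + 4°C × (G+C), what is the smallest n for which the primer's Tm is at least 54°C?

n = 17

First 16 bases: CCACCTACCTGGGCTA → Tm = 52°C (< 54°C)
First 17 bases: CCACCTACCTGGGCTAG → Tm = 56°C (≥ 54°C)
Since every base adds ≥2°C, Tm only increases with n, so the threshold is first crossed at n = 17.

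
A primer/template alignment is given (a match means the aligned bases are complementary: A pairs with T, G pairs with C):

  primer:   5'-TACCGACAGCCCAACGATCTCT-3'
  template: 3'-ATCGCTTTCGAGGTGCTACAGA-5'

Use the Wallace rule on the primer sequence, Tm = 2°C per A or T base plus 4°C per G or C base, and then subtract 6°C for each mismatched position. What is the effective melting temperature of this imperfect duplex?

38°C

Primer base counts: A=6, T=4, G=3, C=9 → A+T=10, G+C=12
Perfect-match Tm = 2(10) + 4(12) = 20 + 48 = 68°C
Mismatches (positions where the bases are not complementary): 5 (at positions 3, 7, 11, 13, 19)
Effective Tm = 68 − 5×6 = 68 − 30 = 38°C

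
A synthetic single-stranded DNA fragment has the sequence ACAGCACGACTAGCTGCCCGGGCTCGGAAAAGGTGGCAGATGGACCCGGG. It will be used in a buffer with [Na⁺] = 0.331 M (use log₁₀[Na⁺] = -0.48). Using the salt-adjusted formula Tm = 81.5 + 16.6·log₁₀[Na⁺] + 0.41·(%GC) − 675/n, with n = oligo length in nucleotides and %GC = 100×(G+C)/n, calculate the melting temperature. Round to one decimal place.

87.1°C

Length n = 50. Scanning the sequence gives T=5, C=14, A=12, G=19.
G+C = 33, so %GC = 33/50 × 100 = 66%
Salt term: 16.6 × (-0.48) = -7.968
GC term: 0.41 × 66 = 27.06; length term: −675/50 = −13.5
Tm = 81.5 + (-7.968) + 27.06 − 13.5 = 87.092 → 87.1°C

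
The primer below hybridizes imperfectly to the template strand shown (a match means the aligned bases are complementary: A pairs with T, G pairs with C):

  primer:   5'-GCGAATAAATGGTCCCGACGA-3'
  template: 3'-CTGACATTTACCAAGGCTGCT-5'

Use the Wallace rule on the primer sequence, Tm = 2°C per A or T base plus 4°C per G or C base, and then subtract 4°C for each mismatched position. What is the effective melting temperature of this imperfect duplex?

44°C

Primer base counts: A=7, T=3, G=6, C=5 → A+T=10, G+C=11
Perfect-match Tm = 2(10) + 4(11) = 20 + 44 = 64°C
Mismatches (positions where the bases are not complementary): 5 (at positions 2, 3, 4, 5, 14)
Effective Tm = 64 − 5×4 = 64 − 20 = 44°C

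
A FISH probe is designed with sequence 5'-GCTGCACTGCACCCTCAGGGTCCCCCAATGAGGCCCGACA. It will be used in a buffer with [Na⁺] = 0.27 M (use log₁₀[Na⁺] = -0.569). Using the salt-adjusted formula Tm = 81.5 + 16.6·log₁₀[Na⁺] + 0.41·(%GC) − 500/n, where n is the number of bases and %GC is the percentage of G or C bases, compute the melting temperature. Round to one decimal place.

87.2°C

Length n = 40. Scanning the sequence gives T=5, G=10, A=8, C=17.
G+C = 27, so %GC = 27/40 × 100 = 67.5%
Salt term: 16.6 × (-0.569) = -9.445
GC term: 0.41 × 67.5 = 27.675; length term: −500/40 = −12.5
Tm = 81.5 + (-9.445) + 27.675 − 12.5 = 87.23 → 87.2°C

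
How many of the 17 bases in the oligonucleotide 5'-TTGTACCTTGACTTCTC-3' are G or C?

7

Scanning the sequence gives T=8, A=2, G=2, C=5.
G+C = 2 + 5 = 7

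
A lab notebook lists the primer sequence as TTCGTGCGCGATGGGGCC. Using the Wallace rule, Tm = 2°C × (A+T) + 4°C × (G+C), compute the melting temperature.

62°C

Base counts: T=4, C=5, G=8, A=1
AT pairs contribute 5, GC pairs contribute 13.
Tm = 2(5) + 4(13) = 10 + 52 = 62°C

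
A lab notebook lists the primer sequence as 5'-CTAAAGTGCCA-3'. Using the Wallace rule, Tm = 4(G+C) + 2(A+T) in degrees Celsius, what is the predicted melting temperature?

G=2, T=2, C=3, A=4
A+T = 6, G+C = 5
Tm = 4·5 + 2·6 = 20 + 12 = 32°C

32°C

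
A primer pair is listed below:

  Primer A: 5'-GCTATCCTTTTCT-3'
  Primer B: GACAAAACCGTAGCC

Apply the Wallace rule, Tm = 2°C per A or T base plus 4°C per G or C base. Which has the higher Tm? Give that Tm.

Primer B, 46°C

Primer A: A+T=8, G+C=5 → Tm = 2(8)+4(5) = 36°C
Primer B: A+T=7, G+C=8 → Tm = 2(7)+4(8) = 46°C
36°C vs 46°C → primer B is higher.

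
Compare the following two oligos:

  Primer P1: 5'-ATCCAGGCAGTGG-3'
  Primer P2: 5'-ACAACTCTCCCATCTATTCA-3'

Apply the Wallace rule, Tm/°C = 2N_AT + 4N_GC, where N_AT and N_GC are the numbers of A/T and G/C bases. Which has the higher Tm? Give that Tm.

Primer P2, 56°C

Primer P1: A+T=5, G+C=8 → Tm = 2(5)+4(8) = 42°C
Primer P2: A+T=12, G+C=8 → Tm = 2(12)+4(8) = 56°C
42°C vs 56°C → primer P2 is higher.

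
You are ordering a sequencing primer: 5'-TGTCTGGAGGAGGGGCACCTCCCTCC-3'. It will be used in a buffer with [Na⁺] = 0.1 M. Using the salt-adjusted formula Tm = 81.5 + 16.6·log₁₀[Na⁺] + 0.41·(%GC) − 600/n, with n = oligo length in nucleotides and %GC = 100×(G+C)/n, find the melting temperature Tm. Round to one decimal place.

70.2°C

Length n = 26. Base counts: A=3, G=9, C=9, T=5
G+C = 18, so %GC = 18/26 × 100 = 69.231%
Salt term: 16.6 × (-1) = -16.6
GC term: 0.41 × 69.231 = 28.385; length term: −600/26 = −23.077
Tm = 81.5 + (-16.6) + 28.385 − 23.077 = 70.208 → 70.2°C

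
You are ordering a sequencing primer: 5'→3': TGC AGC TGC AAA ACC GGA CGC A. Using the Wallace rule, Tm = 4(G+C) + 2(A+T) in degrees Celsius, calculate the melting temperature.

C=7, G=6, T=2, A=7
A+T = 9, G+C = 13
Tm = 2×9 + 4×13 = 70°C

70°C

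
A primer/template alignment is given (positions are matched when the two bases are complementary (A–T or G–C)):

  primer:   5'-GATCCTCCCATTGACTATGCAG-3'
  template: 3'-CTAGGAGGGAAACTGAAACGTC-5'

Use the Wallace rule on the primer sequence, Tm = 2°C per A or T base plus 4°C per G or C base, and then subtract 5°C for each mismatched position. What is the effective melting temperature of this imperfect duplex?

Primer base counts: A=5, T=6, G=4, C=7 → A+T=11, G+C=11
Perfect-match Tm = 2(11) + 4(11) = 22 + 44 = 66°C
Mismatches (positions where the bases are not complementary): 2 (at positions 10, 17)
Effective Tm = 66 − 2×5 = 66 − 10 = 56°C

56°C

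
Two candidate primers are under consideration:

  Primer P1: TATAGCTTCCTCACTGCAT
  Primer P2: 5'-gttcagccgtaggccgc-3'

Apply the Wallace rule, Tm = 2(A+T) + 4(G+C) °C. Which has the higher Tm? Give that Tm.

Primer P2, 58°C

Primer P1: A+T=11, G+C=8 → Tm = 2(11)+4(8) = 54°C
Primer P2: A+T=5, G+C=12 → Tm = 2(5)+4(12) = 58°C
54°C vs 58°C → primer P2 is higher.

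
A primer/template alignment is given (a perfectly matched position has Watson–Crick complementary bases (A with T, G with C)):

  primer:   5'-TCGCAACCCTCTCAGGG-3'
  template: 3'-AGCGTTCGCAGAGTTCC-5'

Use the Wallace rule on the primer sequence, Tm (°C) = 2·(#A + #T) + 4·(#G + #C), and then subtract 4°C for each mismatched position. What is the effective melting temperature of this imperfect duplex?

Primer base counts: A=3, T=3, G=4, C=7 → A+T=6, G+C=11
Perfect-match Tm = 2(6) + 4(11) = 12 + 44 = 56°C
Mismatches (positions where the bases are not complementary): 3 (at positions 7, 9, 15)
Effective Tm = 56 − 3×4 = 56 − 12 = 44°C

44°C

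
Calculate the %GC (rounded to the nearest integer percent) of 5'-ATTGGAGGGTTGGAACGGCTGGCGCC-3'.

65%

Base counts: A=4, C=5, G=12, T=5
G+C = 12 + 5 = 17 out of 26 bases
%GC = 17/26 × 100 = 65.38% ≈ 65%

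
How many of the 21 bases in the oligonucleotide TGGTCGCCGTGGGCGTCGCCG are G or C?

Counting bases: T=4, C=7, G=10, A=0
G+C = 10 + 7 = 17

17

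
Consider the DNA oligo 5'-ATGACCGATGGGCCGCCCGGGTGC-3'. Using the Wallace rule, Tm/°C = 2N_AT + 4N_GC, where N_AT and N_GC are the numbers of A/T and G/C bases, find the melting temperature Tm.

84°C

G=10, A=3, C=8, T=3
AT pairs contribute 6, GC pairs contribute 18.
Tm = 4·18 + 2·6 = 72 + 12 = 84°C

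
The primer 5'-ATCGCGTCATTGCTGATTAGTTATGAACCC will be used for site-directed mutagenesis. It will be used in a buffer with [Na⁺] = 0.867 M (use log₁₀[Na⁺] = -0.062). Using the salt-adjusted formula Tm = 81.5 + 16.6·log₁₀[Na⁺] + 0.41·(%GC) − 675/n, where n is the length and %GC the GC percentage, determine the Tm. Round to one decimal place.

75.7°C

Length n = 30. Base counts: C=7, A=7, G=6, T=10
G+C = 13, so %GC = 13/30 × 100 = 43.333%
Salt term: 16.6 × (-0.062) = -1.029
GC term: 0.41 × 43.333 = 17.767; length term: −675/30 = −22.5
Tm = 81.5 + (-1.029) + 17.767 − 22.5 = 75.738 → 75.7°C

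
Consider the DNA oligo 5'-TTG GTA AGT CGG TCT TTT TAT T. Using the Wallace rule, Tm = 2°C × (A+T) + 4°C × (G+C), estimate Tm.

58°C

Scanning the sequence gives T=12, G=5, C=2, A=3.
A+T = 15, G+C = 7
Tm = 4·7 + 2·15 = 28 + 30 = 58°C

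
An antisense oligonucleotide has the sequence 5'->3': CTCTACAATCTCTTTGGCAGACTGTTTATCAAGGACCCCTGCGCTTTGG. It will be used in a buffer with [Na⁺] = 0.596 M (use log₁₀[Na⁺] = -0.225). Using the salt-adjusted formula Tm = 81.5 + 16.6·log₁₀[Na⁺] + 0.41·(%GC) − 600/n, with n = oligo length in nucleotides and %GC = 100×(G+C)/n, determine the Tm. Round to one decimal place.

85.6°C

Length n = 49. Base counts: C=14, A=9, G=10, T=16
G+C = 24, so %GC = 24/49 × 100 = 48.98%
Salt term: 16.6 × (-0.225) = -3.735
GC term: 0.41 × 48.98 = 20.082; length term: −600/49 = −12.245
Tm = 81.5 + (-3.735) + 20.082 − 12.245 = 85.602 → 85.6°C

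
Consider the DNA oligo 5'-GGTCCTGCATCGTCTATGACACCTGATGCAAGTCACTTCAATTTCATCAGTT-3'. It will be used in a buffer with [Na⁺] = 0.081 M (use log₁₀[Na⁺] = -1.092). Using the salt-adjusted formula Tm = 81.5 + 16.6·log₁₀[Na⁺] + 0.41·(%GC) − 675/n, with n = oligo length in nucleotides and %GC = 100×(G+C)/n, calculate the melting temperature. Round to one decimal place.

68.5°C

Length n = 52. C=14, A=12, T=17, G=9
G+C = 23, so %GC = 23/52 × 100 = 44.231%
Salt term: 16.6 × (-1.092) = -18.127
GC term: 0.41 × 44.231 = 18.135; length term: −675/52 = −12.981
Tm = 81.5 + (-18.127) + 18.135 − 12.981 = 68.527 → 68.5°C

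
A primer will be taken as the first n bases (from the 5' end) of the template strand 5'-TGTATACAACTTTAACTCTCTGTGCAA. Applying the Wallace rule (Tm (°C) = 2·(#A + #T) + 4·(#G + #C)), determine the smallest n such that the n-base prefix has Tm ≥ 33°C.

First 13 bases: TGTATACAACTTT → Tm = 32°C (< 33°C)
First 14 bases: TGTATACAACTTTA → Tm = 34°C (≥ 33°C)
Since every base adds ≥2°C, Tm only increases with n, so the threshold is first crossed at n = 14.

n = 14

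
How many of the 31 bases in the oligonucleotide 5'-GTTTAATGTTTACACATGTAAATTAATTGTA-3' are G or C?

6

C=2, G=4, A=11, T=14
G+C = 4 + 2 = 6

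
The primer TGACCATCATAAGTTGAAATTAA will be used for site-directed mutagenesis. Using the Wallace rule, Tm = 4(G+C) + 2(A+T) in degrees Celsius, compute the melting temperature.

Scanning the sequence gives G=3, C=3, T=7, A=10.
AT pairs contribute 17, GC pairs contribute 6.
Tm = 2(17) + 4(6) = 34 + 24 = 58°C

58°C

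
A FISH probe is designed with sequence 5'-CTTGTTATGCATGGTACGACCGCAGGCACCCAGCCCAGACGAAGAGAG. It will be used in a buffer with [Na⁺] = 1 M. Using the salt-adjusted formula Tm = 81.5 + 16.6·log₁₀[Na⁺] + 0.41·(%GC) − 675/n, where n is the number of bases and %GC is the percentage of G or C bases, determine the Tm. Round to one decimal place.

91.4°C

Length n = 48. T=7, A=13, C=14, G=14
G+C = 28, so %GC = 28/48 × 100 = 58.333%
Salt term: 16.6 × (0) = 0
GC term: 0.41 × 58.333 = 23.917; length term: −675/48 = −14.062
Tm = 81.5 + (0) + 23.917 − 14.062 = 91.355 → 91.4°C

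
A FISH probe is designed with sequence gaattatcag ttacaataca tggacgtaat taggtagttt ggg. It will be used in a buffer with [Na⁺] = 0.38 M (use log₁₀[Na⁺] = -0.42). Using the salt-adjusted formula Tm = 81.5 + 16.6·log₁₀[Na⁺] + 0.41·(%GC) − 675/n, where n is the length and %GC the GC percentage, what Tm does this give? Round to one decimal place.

73.1°C

Length n = 43. C=4, A=14, G=11, T=14
G+C = 15, so %GC = 15/43 × 100 = 34.884%
Salt term: 16.6 × (-0.42) = -6.972
GC term: 0.41 × 34.884 = 14.302; length term: −675/43 = −15.698
Tm = 81.5 + (-6.972) + 14.302 − 15.698 = 73.132 → 73.1°C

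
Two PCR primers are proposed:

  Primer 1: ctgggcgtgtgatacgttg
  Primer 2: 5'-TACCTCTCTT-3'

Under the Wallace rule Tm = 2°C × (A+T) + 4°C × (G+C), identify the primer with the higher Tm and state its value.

Primer 1: A+T=8, G+C=11 → Tm = 2(8)+4(11) = 60°C
Primer 2: A+T=6, G+C=4 → Tm = 2(6)+4(4) = 28°C
60°C vs 28°C → primer 1 is higher.

Primer 1, 60°C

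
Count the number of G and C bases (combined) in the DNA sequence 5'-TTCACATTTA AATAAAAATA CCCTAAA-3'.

5

Base counts: G=0, A=14, C=5, T=8
Total G or C: 0 + 5 = 5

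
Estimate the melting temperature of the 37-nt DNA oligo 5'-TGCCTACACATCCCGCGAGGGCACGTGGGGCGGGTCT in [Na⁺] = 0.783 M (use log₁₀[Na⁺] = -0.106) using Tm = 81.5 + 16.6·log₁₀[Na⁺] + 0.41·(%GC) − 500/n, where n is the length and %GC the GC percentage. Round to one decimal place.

Length n = 37. G=14, T=6, A=5, C=12
G+C = 26, so %GC = 26/37 × 100 = 70.27%
Salt term: 16.6 × (-0.106) = -1.76
GC term: 0.41 × 70.27 = 28.811; length term: −500/37 = −13.514
Tm = 81.5 + (-1.76) + 28.811 − 13.514 = 95.037 → 95.0°C

95.0°C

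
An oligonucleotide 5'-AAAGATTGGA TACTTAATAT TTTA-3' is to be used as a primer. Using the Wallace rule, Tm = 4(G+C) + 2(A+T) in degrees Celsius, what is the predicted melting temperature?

Base counts: C=1, T=10, A=10, G=3
So N_AT = 20 and N_GC = 4.
Tm = 4·4 + 2·20 = 16 + 40 = 56°C

56°C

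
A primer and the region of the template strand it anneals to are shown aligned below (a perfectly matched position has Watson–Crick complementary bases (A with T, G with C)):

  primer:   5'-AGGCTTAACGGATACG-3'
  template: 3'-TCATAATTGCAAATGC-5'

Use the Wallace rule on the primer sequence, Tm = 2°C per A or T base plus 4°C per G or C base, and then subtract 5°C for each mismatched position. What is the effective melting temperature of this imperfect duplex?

28°C

Primer base counts: A=5, T=3, G=5, C=3 → A+T=8, G+C=8
Perfect-match Tm = 2(8) + 4(8) = 16 + 32 = 48°C
Mismatches (positions where the bases are not complementary): 4 (at positions 3, 4, 11, 12)
Effective Tm = 48 − 4×5 = 48 − 20 = 28°C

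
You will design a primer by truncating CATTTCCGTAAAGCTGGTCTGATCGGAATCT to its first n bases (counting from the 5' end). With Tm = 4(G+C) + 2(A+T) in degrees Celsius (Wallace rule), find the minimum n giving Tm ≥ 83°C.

First 28 bases: CATTTCCGTAAAGCTGGTCTGATCGGAA → Tm = 82°C (< 83°C)
First 29 bases: CATTTCCGTAAAGCTGGTCTGATCGGAAT → Tm = 84°C (≥ 83°C)
Each additional base adds 2°C (A/T) or 4°C (G/C), so Tm is non-decreasing in n; n = 29 is the first length to reach 83°C.

n = 29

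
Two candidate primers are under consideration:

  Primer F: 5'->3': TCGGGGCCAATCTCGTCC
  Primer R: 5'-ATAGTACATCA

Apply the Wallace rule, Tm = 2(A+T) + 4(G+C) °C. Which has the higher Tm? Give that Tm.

Primer F: A+T=6, G+C=12 → Tm = 2(6)+4(12) = 60°C
Primer R: A+T=8, G+C=3 → Tm = 2(8)+4(3) = 28°C
60°C vs 28°C → primer F is higher.

Primer F, 60°C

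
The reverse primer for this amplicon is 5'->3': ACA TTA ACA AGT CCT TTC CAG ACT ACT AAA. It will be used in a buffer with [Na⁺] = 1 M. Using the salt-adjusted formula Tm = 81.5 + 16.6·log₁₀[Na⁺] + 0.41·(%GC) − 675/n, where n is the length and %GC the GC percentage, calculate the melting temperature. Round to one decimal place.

72.7°C

Length n = 30. Base counts: C=8, T=8, A=12, G=2
G+C = 10, so %GC = 10/30 × 100 = 33.333%
Salt term: 16.6 × (0) = 0
GC term: 0.41 × 33.333 = 13.667; length term: −675/30 = −22.5
Tm = 81.5 + (0) + 13.667 − 22.5 = 72.667 → 72.7°C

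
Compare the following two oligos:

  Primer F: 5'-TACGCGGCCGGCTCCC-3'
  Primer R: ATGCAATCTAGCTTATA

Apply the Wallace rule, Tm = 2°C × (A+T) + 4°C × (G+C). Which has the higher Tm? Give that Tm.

Primer F: A+T=3, G+C=13 → Tm = 2(3)+4(13) = 58°C
Primer R: A+T=12, G+C=5 → Tm = 2(12)+4(5) = 44°C
58°C vs 44°C → primer F is higher.

Primer F, 58°C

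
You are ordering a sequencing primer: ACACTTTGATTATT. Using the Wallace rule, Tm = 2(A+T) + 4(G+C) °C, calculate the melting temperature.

34°C

C=2, A=4, G=1, T=7
AT pairs contribute 11, GC pairs contribute 3.
Tm = 4·3 + 2·11 = 12 + 22 = 34°C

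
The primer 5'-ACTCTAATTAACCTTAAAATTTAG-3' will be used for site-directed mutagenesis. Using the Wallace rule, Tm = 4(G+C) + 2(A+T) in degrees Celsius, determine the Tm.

Scanning the sequence gives C=4, A=10, T=9, G=1.
A+T = 19, G+C = 5
Tm = 2×19 + 4×5 = 58°C

58°C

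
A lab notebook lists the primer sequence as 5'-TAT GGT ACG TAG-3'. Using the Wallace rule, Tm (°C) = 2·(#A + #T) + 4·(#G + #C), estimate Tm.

34°C

Scanning the sequence gives A=3, T=4, C=1, G=4.
So N_AT = 7 and N_GC = 5.
Tm = 2(7) + 4(5) = 14 + 20 = 34°C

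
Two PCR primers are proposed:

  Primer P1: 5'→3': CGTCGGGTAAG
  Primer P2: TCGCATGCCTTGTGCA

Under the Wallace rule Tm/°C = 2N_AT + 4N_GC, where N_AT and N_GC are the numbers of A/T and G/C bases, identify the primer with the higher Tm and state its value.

Primer P2, 50°C

Primer P1: A+T=4, G+C=7 → Tm = 2(4)+4(7) = 36°C
Primer P2: A+T=7, G+C=9 → Tm = 2(7)+4(9) = 50°C
36°C vs 50°C → primer P2 is higher.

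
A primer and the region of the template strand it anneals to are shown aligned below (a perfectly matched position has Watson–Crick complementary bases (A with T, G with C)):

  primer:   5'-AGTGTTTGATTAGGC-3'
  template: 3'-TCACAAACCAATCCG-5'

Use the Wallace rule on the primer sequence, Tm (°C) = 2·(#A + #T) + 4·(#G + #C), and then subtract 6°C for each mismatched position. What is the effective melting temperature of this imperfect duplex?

Primer base counts: A=3, T=6, G=5, C=1 → A+T=9, G+C=6
Perfect-match Tm = 2(9) + 4(6) = 18 + 24 = 42°C
Mismatches (positions where the bases are not complementary): 1 (at position 9)
Effective Tm = 42 − 1×6 = 42 − 6 = 36°C

36°C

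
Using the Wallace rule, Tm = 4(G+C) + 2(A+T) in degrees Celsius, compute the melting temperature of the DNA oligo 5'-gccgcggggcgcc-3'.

52°C

Scanning the sequence gives T=0, G=7, A=0, C=6.
A+T = 0, G+C = 13
Tm = 2×0 + 4×13 = 52°C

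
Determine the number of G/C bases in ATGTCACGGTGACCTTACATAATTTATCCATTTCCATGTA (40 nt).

14

Counting bases: A=11, T=15, G=5, C=9
G+C = 5 + 9 = 14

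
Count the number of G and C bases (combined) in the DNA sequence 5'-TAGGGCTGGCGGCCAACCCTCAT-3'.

15

Base counts: C=8, G=7, T=4, A=4
Total G or C: 7 + 8 = 15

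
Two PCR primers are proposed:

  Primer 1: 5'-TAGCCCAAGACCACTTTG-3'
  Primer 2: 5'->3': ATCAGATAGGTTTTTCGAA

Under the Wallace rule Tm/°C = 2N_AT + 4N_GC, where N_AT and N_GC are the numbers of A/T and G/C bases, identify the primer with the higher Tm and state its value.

Primer 1: A+T=9, G+C=9 → Tm = 2(9)+4(9) = 54°C
Primer 2: A+T=13, G+C=6 → Tm = 2(13)+4(6) = 50°C
54°C vs 50°C → primer 1 is higher.

Primer 1, 54°C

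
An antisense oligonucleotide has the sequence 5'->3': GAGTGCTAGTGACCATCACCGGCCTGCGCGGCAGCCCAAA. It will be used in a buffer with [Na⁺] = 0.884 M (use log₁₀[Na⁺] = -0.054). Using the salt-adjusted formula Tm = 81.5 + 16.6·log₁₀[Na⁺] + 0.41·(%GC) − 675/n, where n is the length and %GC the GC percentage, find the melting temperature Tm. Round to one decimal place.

90.4°C

Length n = 40. Scanning the sequence gives T=5, C=14, A=9, G=12.
G+C = 26, so %GC = 26/40 × 100 = 65%
Salt term: 16.6 × (-0.054) = -0.896
GC term: 0.41 × 65 = 26.65; length term: −675/40 = −16.875
Tm = 81.5 + (-0.896) + 26.65 − 16.875 = 90.379 → 90.4°C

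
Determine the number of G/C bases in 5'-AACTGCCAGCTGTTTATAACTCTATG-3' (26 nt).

10

Scanning the sequence gives G=4, A=7, T=9, C=6.
Total G or C: 4 + 6 = 10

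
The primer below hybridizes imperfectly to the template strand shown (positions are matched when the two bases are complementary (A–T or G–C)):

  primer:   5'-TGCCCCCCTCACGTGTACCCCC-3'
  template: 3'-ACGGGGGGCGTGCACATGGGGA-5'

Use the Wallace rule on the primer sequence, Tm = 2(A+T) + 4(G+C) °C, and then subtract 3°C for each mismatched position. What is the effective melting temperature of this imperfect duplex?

70°C

Primer base counts: A=2, T=4, G=3, C=13 → A+T=6, G+C=16
Perfect-match Tm = 2(6) + 4(16) = 12 + 64 = 76°C
Mismatches (positions where the bases are not complementary): 2 (at positions 9, 22)
Effective Tm = 76 − 2×3 = 76 − 6 = 70°C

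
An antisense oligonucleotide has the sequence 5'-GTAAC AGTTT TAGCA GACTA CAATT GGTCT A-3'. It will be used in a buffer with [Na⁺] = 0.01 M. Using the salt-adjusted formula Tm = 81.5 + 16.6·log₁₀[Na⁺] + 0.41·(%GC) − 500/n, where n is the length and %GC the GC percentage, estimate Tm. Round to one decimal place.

Length n = 31. Scanning the sequence gives C=5, A=10, T=10, G=6.
G+C = 11, so %GC = 11/31 × 100 = 35.484%
Salt term: 16.6 × (-2) = -33.2
GC term: 0.41 × 35.484 = 14.548; length term: −500/31 = −16.129
Tm = 81.5 + (-33.2) + 14.548 − 16.129 = 46.719 → 46.7°C

46.7°C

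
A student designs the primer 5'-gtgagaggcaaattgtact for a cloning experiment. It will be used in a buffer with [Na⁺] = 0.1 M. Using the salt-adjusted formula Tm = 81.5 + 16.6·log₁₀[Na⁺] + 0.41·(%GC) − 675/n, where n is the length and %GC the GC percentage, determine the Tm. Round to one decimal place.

Length n = 19. Base counts: T=5, G=6, C=2, A=6
G+C = 8, so %GC = 8/19 × 100 = 42.105%
Salt term: 16.6 × (-1) = -16.6
GC term: 0.41 × 42.105 = 17.263; length term: −675/19 = −35.526
Tm = 81.5 + (-16.6) + 17.263 − 35.526 = 46.637 → 46.6°C

46.6°C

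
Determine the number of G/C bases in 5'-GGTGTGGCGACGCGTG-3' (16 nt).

12

Counting bases: G=9, C=3, T=3, A=1
G+C = 9 + 3 = 12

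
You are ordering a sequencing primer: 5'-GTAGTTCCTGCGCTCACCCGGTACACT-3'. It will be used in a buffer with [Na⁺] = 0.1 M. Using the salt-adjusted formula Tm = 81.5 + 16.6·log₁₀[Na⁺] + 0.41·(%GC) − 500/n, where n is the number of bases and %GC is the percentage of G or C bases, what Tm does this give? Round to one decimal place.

70.7°C

Length n = 27. Base counts: C=10, G=6, T=7, A=4
G+C = 16, so %GC = 16/27 × 100 = 59.259%
Salt term: 16.6 × (-1) = -16.6
GC term: 0.41 × 59.259 = 24.296; length term: −500/27 = −18.519
Tm = 81.5 + (-16.6) + 24.296 − 18.519 = 70.677 → 70.7°C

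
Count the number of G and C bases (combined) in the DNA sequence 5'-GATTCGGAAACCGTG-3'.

8

G=5, T=3, A=4, C=3
G+C = 5 + 3 = 8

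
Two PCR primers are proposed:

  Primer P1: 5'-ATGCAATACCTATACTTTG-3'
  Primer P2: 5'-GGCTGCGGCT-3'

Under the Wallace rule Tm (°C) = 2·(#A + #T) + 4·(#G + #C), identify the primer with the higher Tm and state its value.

Primer P1, 50°C

Primer P1: A+T=13, G+C=6 → Tm = 2(13)+4(6) = 50°C
Primer P2: A+T=2, G+C=8 → Tm = 2(2)+4(8) = 36°C
50°C vs 36°C → primer P1 is higher.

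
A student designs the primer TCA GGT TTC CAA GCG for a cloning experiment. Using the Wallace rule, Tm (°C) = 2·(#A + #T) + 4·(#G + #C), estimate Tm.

Counting bases: T=4, A=3, G=4, C=4
AT pairs contribute 7, GC pairs contribute 8.
Tm = 2×7 + 4×8 = 46°C

46°C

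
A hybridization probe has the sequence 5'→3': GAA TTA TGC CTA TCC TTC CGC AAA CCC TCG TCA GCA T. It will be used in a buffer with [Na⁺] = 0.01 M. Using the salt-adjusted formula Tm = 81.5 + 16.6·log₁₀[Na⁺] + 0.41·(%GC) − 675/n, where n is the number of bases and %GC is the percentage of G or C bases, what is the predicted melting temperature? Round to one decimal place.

Length n = 37. Counting bases: C=13, A=9, T=10, G=5
G+C = 18, so %GC = 18/37 × 100 = 48.649%
Salt term: 16.6 × (-2) = -33.2
GC term: 0.41 × 48.649 = 19.946; length term: −675/37 = −18.243
Tm = 81.5 + (-33.2) + 19.946 − 18.243 = 50.003 → 50.0°C

50.0°C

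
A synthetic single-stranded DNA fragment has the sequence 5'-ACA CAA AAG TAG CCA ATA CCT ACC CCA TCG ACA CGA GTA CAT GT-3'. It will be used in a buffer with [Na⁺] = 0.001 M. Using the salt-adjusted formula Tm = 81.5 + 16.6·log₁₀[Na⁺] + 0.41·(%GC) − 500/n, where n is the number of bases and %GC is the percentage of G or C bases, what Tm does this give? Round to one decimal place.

Length n = 44. Scanning the sequence gives C=14, A=17, G=6, T=7.
G+C = 20, so %GC = 20/44 × 100 = 45.455%
Salt term: 16.6 × (-3) = -49.8
GC term: 0.41 × 45.455 = 18.637; length term: −500/44 = −11.364
Tm = 81.5 + (-49.8) + 18.637 − 11.364 = 38.973 → 39.0°C

39.0°C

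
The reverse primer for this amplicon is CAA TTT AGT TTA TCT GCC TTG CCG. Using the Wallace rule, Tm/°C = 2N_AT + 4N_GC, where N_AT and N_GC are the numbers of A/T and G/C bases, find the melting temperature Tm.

G=4, T=10, C=6, A=4
AT pairs contribute 14, GC pairs contribute 10.
Tm = 2(14) + 4(10) = 28 + 40 = 68°C

68°C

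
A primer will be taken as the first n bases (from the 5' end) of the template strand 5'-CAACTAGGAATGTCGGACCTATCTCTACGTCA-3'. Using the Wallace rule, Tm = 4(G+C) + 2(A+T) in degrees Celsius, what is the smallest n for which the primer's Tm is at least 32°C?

n = 12

First 11 bases: CAACTAGGAAT → Tm = 30°C (< 32°C)
First 12 bases: CAACTAGGAATG → Tm = 34°C (≥ 32°C)
Since every base adds ≥2°C, Tm only increases with n, so the threshold is first crossed at n = 12.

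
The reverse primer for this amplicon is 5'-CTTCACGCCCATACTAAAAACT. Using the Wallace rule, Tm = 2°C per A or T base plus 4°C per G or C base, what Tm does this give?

Scanning the sequence gives T=5, A=8, C=8, G=1.
A+T = 13, G+C = 9
Tm = 2×13 + 4×9 = 62°C

62°C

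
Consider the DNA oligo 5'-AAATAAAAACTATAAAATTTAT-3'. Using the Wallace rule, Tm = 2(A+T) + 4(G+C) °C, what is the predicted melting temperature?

46°C

C=1, T=7, G=0, A=14
So N_AT = 21 and N_GC = 1.
Tm = 2(21) + 4(1) = 42 + 4 = 46°C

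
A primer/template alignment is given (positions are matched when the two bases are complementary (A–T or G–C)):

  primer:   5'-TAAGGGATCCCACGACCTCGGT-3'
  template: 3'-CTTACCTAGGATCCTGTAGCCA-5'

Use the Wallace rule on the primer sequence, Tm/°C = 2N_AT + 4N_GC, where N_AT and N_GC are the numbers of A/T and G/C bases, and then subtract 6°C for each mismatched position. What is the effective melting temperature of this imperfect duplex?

Primer base counts: A=5, T=4, G=6, C=7 → A+T=9, G+C=13
Perfect-match Tm = 2(9) + 4(13) = 18 + 52 = 70°C
Mismatches (positions where the bases are not complementary): 5 (at positions 1, 4, 11, 13, 17)
Effective Tm = 70 − 5×6 = 70 − 30 = 40°C

40°C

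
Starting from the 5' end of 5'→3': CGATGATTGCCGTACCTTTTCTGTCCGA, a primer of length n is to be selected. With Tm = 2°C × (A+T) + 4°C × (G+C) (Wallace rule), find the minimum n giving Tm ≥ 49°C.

n = 16

First 15 bases: CGATGATTGCCGTAC → Tm = 46°C (< 49°C)
First 16 bases: CGATGATTGCCGTACC → Tm = 50°C (≥ 49°C)
Each additional base adds 2°C (A/T) or 4°C (G/C), so Tm is non-decreasing in n; n = 16 is the first length to reach 49°C.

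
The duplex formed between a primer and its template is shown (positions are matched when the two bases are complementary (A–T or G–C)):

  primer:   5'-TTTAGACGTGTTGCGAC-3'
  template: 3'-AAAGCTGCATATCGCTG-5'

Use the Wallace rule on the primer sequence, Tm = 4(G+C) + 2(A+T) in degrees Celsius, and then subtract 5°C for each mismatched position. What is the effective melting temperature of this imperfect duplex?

Primer base counts: A=3, T=6, G=5, C=3 → A+T=9, G+C=8
Perfect-match Tm = 2(9) + 4(8) = 18 + 32 = 50°C
Mismatches (positions where the bases are not complementary): 3 (at positions 4, 10, 12)
Effective Tm = 50 − 3×5 = 50 − 15 = 35°C

35°C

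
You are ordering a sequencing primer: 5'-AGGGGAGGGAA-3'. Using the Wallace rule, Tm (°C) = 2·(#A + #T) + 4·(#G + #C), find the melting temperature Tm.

Base counts: G=7, A=4, T=0, C=0
A+T = 4, G+C = 7
Tm = 2×4 + 4×7 = 36°C

36°C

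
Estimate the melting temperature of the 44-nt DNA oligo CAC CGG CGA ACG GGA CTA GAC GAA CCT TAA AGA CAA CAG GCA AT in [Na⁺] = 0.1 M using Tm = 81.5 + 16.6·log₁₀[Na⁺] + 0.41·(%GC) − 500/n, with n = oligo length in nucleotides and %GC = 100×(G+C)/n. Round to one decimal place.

Length n = 44. Base counts: G=11, T=4, A=17, C=12
G+C = 23, so %GC = 23/44 × 100 = 52.273%
Salt term: 16.6 × (-1) = -16.6
GC term: 0.41 × 52.273 = 21.432; length term: −500/44 = −11.364
Tm = 81.5 + (-16.6) + 21.432 − 11.364 = 74.968 → 75.0°C

75.0°C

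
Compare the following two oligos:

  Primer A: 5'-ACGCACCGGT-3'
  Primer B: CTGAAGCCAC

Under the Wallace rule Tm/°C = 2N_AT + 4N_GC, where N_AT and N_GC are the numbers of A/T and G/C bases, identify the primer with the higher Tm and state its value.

Primer A: A+T=3, G+C=7 → Tm = 2(3)+4(7) = 34°C
Primer B: A+T=4, G+C=6 → Tm = 2(4)+4(6) = 32°C
34°C vs 32°C → primer A is higher.

Primer A, 34°C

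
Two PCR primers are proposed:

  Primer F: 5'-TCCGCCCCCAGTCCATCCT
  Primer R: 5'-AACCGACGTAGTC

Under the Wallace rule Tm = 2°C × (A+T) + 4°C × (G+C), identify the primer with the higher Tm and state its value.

Primer F: A+T=6, G+C=13 → Tm = 2(6)+4(13) = 64°C
Primer R: A+T=6, G+C=7 → Tm = 2(6)+4(7) = 40°C
64°C vs 40°C → primer F is higher.

Primer F, 64°C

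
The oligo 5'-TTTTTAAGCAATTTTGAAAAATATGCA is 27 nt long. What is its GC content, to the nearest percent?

Base counts: A=11, C=2, T=11, G=3
G+C = 3 + 2 = 5 out of 27 bases
%GC = 5/27 × 100 = 18.52% ≈ 19%

19%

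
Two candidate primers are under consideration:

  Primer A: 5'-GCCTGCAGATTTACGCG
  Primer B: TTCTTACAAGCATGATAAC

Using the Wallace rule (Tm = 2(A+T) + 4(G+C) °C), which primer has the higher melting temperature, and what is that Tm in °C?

Primer A, 54°C

Primer A: A+T=7, G+C=10 → Tm = 2(7)+4(10) = 54°C
Primer B: A+T=13, G+C=6 → Tm = 2(13)+4(6) = 50°C
54°C vs 50°C → primer A is higher.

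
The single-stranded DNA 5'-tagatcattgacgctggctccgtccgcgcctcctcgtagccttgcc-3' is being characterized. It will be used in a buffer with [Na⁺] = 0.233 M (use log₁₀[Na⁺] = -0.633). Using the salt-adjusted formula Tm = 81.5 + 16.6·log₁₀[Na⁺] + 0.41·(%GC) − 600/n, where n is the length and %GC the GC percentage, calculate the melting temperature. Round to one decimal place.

Length n = 46. Scanning the sequence gives T=12, A=5, C=18, G=11.
G+C = 29, so %GC = 29/46 × 100 = 63.043%
Salt term: 16.6 × (-0.633) = -10.508
GC term: 0.41 × 63.043 = 25.848; length term: −600/46 = −13.043
Tm = 81.5 + (-10.508) + 25.848 − 13.043 = 83.797 → 83.8°C

83.8°C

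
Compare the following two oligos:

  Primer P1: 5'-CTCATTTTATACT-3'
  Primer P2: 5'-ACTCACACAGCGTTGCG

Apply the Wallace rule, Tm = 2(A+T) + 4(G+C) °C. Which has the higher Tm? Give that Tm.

Primer P2, 54°C

Primer P1: A+T=10, G+C=3 → Tm = 2(10)+4(3) = 32°C
Primer P2: A+T=7, G+C=10 → Tm = 2(7)+4(10) = 54°C
32°C vs 54°C → primer P2 is higher.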